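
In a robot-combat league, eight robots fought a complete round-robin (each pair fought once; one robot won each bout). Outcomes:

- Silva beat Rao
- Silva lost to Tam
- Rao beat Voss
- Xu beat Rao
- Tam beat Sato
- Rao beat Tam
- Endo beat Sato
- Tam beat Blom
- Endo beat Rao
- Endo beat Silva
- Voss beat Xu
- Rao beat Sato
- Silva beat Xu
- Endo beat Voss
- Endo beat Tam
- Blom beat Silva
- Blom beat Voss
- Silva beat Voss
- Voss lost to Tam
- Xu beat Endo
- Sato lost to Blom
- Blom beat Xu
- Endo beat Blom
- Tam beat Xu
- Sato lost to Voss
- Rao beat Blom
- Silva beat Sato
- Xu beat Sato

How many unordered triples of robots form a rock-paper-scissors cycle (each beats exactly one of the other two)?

9

Win totals: Blom 4, Xu 3, Sato 0, Tam 5, Voss 2, Endo 6, Silva 4, Rao 4.
A robot with w wins dominates both others in C(w,2) triples; summing gives 6 + 3 + 0 + 10 + 1 + 15 + 6 + 6 = 47 transitive triples.
Total triples C(8,3) = 56, so cyclic triples = 56 − 47 = 9.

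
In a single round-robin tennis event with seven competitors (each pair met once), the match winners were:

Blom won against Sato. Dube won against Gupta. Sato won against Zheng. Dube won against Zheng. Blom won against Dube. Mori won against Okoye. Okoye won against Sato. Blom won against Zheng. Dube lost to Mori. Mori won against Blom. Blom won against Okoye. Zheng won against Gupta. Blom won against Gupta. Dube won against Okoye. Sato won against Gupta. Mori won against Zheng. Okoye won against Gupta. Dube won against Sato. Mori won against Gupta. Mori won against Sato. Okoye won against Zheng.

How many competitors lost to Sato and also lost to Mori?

Sato beat: Zheng, Gupta.
Mori beat: Okoye, Sato, Blom, Dube, Zheng, Gupta.
Both beat: Zheng, Gupta — 2.

2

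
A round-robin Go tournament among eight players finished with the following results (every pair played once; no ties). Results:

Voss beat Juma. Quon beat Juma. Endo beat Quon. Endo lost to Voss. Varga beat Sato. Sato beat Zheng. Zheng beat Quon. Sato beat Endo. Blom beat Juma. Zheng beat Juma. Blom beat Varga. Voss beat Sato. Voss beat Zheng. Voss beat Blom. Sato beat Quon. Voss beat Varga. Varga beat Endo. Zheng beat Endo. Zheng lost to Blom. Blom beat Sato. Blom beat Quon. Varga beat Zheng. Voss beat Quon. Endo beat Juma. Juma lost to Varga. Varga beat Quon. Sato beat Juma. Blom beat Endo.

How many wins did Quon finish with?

1

Quon's results: beat Juma; lost to Sato, Zheng, Blom, Varga, Voss, Endo.
That is 1 win.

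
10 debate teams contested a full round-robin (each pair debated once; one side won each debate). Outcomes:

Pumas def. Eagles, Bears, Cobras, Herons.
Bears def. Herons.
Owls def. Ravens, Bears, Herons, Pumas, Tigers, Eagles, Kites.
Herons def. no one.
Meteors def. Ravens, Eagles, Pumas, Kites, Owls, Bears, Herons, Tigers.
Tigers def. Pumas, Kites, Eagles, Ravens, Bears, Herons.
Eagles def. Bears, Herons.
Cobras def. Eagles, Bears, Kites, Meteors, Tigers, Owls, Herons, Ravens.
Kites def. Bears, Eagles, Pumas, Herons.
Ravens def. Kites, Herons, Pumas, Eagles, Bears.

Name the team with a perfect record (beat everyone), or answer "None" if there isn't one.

Highest win total is Meteors with 8 (out of 9 possible).
Meteors lost to Cobras, so no team went undefeated.

None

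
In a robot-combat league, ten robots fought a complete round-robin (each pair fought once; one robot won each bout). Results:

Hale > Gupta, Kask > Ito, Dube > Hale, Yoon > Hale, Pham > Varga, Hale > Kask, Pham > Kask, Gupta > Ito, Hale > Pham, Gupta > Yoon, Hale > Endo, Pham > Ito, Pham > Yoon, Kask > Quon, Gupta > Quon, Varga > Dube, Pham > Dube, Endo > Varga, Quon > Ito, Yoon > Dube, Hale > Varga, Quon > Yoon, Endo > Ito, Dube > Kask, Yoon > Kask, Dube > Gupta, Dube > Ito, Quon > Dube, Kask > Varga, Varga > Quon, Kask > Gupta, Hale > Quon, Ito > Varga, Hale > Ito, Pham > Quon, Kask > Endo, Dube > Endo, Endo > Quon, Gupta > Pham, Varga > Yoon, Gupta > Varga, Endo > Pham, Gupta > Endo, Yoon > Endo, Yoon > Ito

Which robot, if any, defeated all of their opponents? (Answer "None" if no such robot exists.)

Highest win total is Hale with 7 (out of 9 possible).
Hale lost to Yoon, Dube, so no robot went undefeated.

None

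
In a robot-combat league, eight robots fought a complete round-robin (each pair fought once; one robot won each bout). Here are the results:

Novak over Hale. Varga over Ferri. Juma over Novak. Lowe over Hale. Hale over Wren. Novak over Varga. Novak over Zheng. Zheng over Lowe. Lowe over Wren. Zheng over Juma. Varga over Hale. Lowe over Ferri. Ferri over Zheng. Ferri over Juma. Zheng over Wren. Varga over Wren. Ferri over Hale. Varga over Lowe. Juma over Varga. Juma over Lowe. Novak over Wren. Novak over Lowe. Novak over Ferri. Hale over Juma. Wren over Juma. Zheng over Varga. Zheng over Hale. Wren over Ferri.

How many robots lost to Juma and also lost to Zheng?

2

Juma beat: Varga, Lowe, Novak.
Zheng beat: Juma, Wren, Hale, Varga, Lowe.
Both beat: Varga, Lowe — 2.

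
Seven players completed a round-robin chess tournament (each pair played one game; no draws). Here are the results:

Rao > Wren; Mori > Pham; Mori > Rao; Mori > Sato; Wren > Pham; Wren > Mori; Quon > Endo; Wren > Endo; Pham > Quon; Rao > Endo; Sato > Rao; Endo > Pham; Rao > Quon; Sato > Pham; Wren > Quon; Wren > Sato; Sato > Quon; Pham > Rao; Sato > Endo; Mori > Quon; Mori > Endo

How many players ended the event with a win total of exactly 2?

1

Win totals: Sato 4, Quon 1, Pham 2, Rao 3, Wren 5, Endo 1, Mori 5.
Exactly 2: Pham — 1 player.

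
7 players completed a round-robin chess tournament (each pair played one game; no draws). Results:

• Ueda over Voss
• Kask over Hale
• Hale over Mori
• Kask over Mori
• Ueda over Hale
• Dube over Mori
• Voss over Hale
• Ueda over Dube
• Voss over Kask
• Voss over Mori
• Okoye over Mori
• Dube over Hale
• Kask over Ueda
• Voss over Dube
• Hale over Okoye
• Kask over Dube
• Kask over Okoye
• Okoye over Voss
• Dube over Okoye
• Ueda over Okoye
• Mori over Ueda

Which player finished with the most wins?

Kask

Win totals: Kask 5, Hale 2, Okoye 2, Ueda 4, Mori 1, Voss 4, Dube 3.
Kask leads with 5 wins (next highest: 4).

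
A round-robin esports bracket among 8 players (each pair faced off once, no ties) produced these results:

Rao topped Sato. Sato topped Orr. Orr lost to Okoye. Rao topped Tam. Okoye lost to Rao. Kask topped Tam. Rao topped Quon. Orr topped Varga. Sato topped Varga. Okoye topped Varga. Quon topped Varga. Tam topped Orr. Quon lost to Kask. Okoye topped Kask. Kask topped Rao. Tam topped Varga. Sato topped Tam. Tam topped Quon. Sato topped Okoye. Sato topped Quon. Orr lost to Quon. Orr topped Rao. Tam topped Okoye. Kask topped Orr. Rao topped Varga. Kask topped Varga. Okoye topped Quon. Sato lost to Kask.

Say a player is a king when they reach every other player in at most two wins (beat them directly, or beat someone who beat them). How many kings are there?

Rao reaches everyone (king).
Tam cannot reach Sato in two steps.
Quon cannot reach Tam, Sato, Kask, Okoye in two steps.
Varga cannot reach Rao, Tam, Quon, Sato, Kask, Okoye, Orr in two steps.
Sato reaches everyone (king).
Kask reaches everyone (king).
Okoye reaches everyone (king).
Orr cannot reach Kask in two steps.
Kings: Rao, Sato, Kask, Okoye — 4.

4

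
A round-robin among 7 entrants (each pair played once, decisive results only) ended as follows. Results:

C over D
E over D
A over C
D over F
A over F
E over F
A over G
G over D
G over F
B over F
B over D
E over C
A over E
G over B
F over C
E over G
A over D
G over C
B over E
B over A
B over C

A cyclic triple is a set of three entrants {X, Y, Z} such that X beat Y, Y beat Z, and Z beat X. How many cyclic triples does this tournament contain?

Win totals: A 5, B 5, C 1, D 1, E 4, F 1, G 4.
An entrant with w wins dominates both others in C(w,2) triples; summing gives 10 + 10 + 0 + 0 + 6 + 0 + 6 = 32 transitive triples.
Total triples C(7,3) = 35, so cyclic triples = 35 − 32 = 3.

3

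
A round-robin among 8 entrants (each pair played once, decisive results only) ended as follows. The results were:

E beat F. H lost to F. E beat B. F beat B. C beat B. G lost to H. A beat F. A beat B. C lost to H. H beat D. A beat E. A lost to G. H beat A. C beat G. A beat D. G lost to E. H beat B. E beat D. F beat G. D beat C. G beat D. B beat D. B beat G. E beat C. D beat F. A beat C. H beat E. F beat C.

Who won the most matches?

H

Win totals: A 5, B 2, C 2, D 2, E 5, F 4, G 2, H 6.
H leads with 6 wins (next highest: 5).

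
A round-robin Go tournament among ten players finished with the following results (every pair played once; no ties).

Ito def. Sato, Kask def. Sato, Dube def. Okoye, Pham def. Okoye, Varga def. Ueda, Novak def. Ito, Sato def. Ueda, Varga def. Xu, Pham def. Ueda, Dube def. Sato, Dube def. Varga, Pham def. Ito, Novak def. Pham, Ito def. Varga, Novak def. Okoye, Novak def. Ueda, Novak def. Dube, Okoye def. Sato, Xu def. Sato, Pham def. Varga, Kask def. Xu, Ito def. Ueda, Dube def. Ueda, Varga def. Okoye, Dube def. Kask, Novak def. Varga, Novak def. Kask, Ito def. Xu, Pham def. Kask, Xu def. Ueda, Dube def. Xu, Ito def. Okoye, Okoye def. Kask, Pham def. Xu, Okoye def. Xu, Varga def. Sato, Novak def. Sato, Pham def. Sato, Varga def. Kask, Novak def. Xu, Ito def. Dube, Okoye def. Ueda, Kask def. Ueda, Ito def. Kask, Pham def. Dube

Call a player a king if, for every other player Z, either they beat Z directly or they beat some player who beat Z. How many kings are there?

Ueda cannot reach Xu, Varga, Pham, Ito, Novak, Dube, Sato, Okoye, Kask in two steps.
Xu cannot reach Varga, Pham, Ito, Novak, Dube, Okoye, Kask in two steps.
Varga cannot reach Pham, Ito, Novak, Dube in two steps.
Pham cannot reach Novak in two steps.
Ito cannot reach Pham, Novak in two steps.
Novak reaches everyone (king).
Dube cannot reach Pham, Ito, Novak in two steps.
Sato cannot reach Xu, Varga, Pham, Ito, Novak, Dube, Okoye, Kask in two steps.
Okoye cannot reach Varga, Pham, Ito, Novak, Dube in two steps.
Kask cannot reach Varga, Pham, Ito, Novak, Dube, Okoye in two steps.
Kings: Novak — 1.

1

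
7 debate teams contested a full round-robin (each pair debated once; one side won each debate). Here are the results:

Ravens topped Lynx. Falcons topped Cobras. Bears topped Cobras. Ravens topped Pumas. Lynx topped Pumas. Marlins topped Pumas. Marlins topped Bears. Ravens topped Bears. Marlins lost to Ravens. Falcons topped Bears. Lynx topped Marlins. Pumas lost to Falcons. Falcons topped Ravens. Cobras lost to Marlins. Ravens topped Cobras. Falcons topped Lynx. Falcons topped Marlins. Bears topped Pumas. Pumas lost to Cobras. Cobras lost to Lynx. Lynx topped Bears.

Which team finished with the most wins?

Win totals: Falcons 6, Marlins 3, Lynx 4, Cobras 1, Pumas 0, Bears 2, Ravens 5.
Falcons leads with 6 wins (next highest: 5).

Falcons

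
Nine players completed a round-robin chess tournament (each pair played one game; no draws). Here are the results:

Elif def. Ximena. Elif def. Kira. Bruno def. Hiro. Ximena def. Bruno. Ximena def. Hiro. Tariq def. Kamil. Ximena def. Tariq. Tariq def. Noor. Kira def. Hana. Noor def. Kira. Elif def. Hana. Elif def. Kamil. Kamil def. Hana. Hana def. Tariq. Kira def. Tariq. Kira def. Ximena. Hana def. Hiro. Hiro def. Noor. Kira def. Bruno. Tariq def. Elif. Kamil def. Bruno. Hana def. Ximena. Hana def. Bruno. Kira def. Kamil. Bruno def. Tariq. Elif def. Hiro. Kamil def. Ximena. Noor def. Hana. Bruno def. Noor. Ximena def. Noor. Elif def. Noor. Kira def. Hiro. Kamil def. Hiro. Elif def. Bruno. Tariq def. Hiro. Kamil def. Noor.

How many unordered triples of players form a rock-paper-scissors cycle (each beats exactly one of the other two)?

16

Win totals: Kira 6, Hana 4, Hiro 1, Ximena 4, Tariq 4, Bruno 3, Noor 2, Kamil 5, Elif 7.
A player with w wins dominates both others in C(w,2) triples; summing gives 15 + 6 + 0 + 6 + 6 + 3 + 1 + 10 + 21 = 68 transitive triples.
Total triples C(9,3) = 84, so cyclic triples = 84 − 68 = 16.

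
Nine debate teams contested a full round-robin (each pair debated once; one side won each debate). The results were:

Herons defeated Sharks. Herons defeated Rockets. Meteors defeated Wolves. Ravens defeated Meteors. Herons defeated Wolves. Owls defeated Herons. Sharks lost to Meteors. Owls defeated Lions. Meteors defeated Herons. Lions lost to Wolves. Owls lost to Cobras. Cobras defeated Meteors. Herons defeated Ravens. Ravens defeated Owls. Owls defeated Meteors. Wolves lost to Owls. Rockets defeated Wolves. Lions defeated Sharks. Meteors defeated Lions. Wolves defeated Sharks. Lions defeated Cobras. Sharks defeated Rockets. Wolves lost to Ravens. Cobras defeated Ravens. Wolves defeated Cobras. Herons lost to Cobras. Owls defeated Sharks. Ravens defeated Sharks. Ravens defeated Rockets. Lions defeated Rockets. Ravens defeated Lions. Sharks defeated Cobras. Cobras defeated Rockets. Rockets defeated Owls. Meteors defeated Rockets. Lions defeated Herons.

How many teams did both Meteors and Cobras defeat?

Meteors beat: Rockets, Wolves, Herons, Sharks, Lions.
Cobras beat: Rockets, Meteors, Herons, Ravens, Owls.
Both beat: Rockets, Herons — 2.

2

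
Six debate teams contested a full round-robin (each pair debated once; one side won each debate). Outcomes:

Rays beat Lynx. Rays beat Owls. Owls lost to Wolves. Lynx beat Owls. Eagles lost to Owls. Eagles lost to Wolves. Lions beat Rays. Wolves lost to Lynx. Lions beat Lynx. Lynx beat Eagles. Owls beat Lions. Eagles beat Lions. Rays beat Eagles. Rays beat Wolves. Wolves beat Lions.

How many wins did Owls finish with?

2

Owls' results: beat Lions, Eagles; lost to Wolves, Lynx, Rays.
That is 2 wins.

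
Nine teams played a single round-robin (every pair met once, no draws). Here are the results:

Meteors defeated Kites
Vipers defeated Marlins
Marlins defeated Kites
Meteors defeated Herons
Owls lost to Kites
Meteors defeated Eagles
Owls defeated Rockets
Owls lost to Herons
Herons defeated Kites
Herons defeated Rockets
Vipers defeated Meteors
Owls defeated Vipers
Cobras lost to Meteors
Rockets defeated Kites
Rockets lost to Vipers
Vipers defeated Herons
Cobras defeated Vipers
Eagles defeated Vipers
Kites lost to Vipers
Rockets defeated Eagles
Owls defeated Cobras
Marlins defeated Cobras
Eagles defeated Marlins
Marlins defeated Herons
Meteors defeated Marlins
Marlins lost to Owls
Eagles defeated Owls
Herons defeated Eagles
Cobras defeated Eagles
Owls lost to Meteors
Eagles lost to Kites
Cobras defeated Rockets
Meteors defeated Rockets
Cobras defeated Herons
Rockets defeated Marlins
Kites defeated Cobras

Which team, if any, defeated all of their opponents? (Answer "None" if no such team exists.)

Highest win total is Meteors with 7 (out of 8 possible).
Meteors lost to Vipers, so no team went undefeated.

None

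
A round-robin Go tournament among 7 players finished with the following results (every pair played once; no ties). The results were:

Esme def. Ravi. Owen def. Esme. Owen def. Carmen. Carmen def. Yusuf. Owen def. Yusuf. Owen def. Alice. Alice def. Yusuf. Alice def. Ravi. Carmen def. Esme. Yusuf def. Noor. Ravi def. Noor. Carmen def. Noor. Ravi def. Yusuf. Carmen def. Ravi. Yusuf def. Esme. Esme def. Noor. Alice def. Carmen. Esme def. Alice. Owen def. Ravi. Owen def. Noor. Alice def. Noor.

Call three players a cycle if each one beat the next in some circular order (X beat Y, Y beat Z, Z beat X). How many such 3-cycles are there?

Win totals: Owen 6, Noor 0, Ravi 2, Alice 4, Carmen 4, Esme 3, Yusuf 2.
A player with w wins dominates both others in C(w,2) triples; summing gives 15 + 0 + 1 + 6 + 6 + 3 + 1 = 32 transitive triples.
Total triples C(7,3) = 35, so cyclic triples = 35 − 32 = 3.

3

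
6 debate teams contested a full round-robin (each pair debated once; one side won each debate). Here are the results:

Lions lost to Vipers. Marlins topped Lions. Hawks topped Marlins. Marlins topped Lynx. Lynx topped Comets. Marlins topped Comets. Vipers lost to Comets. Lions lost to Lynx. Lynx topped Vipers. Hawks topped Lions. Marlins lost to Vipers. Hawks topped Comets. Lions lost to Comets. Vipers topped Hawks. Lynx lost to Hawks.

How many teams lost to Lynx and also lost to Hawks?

2

Lynx beat: Lions, Vipers, Comets.
Hawks beat: Lions, Lynx, Marlins, Comets.
Both beat: Lions, Comets — 2.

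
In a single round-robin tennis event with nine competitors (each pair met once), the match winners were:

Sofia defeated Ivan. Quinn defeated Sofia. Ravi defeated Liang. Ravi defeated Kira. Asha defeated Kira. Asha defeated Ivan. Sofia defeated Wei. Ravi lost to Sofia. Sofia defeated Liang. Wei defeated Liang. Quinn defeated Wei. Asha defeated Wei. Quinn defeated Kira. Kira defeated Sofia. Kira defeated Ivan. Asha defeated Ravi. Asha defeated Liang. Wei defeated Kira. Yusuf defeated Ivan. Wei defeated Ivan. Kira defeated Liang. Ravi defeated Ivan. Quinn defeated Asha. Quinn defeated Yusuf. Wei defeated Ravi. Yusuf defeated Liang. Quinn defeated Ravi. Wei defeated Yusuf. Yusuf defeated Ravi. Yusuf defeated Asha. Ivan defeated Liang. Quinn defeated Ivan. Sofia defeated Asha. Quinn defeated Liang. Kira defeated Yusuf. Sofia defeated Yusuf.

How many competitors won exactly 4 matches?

Win totals: Ravi 3, Yusuf 4, Ivan 1, Liang 0, Sofia 6, Quinn 8, Wei 5, Asha 5, Kira 4.
Exactly 4: Yusuf, Kira — 2 competitors.

2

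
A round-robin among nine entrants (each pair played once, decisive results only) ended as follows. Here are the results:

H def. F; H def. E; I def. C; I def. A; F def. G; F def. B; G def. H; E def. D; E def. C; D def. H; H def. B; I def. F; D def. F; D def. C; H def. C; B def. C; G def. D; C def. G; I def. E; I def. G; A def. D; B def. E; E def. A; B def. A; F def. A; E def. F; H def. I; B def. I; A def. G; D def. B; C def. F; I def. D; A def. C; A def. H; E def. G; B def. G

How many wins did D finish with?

D's results: beat B, C, F, H; lost to A, E, G, I.
That is 4 wins.

4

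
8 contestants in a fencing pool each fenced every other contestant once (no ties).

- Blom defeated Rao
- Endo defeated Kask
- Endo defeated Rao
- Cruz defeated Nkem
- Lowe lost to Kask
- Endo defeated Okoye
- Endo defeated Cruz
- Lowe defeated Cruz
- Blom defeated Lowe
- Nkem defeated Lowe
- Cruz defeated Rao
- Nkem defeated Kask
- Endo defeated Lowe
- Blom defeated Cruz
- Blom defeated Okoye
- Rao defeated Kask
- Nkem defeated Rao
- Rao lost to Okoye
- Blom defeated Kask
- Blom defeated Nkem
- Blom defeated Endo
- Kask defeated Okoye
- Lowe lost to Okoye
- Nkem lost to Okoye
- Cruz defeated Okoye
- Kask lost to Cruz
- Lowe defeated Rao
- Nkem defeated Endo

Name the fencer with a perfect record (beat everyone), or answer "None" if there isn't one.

Blom has 7 wins out of 7 opponents — a perfect record.

Blom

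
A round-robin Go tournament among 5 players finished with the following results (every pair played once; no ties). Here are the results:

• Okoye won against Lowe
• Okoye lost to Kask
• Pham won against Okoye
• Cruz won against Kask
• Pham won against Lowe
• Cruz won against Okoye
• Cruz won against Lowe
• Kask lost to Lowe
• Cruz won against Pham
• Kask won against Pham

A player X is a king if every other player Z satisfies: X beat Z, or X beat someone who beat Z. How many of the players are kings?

Cruz reaches everyone (king).
Kask cannot reach Cruz in two steps.
Lowe cannot reach Cruz in two steps.
Pham cannot reach Cruz in two steps.
Okoye cannot reach Cruz, Pham in two steps.
Kings: Cruz — 1.

1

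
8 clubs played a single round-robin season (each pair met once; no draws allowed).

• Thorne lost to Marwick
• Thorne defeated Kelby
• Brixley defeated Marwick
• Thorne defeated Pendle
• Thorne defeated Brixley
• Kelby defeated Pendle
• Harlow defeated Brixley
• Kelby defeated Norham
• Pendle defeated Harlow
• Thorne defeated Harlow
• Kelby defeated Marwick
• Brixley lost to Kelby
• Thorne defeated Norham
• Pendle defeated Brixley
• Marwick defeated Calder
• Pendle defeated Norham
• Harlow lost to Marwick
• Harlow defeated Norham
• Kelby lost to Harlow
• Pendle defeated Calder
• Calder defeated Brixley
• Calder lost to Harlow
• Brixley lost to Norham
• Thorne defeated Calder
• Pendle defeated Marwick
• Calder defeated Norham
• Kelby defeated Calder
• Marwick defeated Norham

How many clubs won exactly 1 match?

Win totals: Marwick 4, Thorne 6, Norham 1, Pendle 5, Kelby 5, Calder 2, Brixley 1, Harlow 4.
Exactly 1: Norham, Brixley — 2 clubs.

2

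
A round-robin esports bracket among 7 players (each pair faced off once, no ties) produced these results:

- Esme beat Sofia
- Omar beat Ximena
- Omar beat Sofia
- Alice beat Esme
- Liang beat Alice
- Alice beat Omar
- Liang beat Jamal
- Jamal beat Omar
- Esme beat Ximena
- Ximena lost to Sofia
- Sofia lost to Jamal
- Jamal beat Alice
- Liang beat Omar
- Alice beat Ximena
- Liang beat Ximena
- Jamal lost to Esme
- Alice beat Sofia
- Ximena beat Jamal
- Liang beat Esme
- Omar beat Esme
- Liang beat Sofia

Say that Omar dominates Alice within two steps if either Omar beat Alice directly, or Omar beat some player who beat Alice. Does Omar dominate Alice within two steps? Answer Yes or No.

No

Omar did not beat Alice directly.
Omar beat Sofia, Esme, Ximena, but each of them lost to Alice. No two-step path.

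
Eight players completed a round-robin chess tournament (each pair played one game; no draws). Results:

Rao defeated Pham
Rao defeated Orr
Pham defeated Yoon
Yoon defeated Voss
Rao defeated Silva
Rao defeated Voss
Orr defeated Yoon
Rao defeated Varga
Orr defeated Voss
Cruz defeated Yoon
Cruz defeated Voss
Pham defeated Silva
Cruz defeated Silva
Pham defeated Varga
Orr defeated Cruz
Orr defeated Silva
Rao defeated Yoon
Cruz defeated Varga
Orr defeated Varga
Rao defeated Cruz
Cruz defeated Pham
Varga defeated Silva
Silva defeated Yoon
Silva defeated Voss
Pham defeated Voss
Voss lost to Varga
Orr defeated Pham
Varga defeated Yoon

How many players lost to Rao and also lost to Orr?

6

Rao beat: Yoon, Orr, Varga, Cruz, Pham, Voss, Silva.
Orr beat: Yoon, Varga, Cruz, Pham, Voss, Silva.
Both beat: Yoon, Varga, Cruz, Pham, Voss, Silva — 6.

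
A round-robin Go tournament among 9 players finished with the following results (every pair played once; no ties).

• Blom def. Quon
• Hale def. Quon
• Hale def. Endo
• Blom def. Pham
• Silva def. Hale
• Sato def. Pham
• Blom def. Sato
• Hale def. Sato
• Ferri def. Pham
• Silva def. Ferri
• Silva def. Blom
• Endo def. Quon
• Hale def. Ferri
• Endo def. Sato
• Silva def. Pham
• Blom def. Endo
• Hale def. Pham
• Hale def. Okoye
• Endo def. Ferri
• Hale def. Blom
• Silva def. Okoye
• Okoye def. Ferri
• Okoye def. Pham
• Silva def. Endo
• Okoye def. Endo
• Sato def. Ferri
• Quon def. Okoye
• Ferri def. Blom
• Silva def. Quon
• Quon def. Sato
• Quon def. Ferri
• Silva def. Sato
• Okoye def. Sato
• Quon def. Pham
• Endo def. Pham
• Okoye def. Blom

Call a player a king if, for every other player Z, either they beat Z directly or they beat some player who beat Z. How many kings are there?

1

Sato cannot reach Silva, Endo, Hale, Okoye, Quon in two steps.
Ferri cannot reach Silva, Hale, Okoye in two steps.
Silva reaches everyone (king).
Blom cannot reach Silva, Hale in two steps.
Endo cannot reach Silva, Hale in two steps.
Hale cannot reach Silva in two steps.
Pham cannot reach Sato, Ferri, Silva, Blom, Endo, Hale, Okoye, Quon in two steps.
Okoye cannot reach Silva, Hale in two steps.
Quon cannot reach Silva, Hale in two steps.
Kings: Silva — 1.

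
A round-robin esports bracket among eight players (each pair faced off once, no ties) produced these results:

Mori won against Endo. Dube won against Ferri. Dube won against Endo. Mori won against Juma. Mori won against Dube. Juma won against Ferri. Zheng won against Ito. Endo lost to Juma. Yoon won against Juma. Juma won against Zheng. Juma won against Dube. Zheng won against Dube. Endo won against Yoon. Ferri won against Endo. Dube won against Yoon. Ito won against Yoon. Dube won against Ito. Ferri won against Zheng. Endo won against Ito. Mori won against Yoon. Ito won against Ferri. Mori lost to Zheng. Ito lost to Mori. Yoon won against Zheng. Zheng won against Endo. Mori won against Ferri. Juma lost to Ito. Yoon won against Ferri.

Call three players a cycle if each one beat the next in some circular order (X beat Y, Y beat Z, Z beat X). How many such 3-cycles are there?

Win totals: Ferri 2, Dube 4, Mori 6, Yoon 3, Endo 2, Juma 4, Zheng 4, Ito 3.
A player with w wins dominates both others in C(w,2) triples; summing gives 1 + 6 + 15 + 3 + 1 + 6 + 6 + 3 = 41 transitive triples.
Total triples C(8,3) = 56, so cyclic triples = 56 − 41 = 15.

15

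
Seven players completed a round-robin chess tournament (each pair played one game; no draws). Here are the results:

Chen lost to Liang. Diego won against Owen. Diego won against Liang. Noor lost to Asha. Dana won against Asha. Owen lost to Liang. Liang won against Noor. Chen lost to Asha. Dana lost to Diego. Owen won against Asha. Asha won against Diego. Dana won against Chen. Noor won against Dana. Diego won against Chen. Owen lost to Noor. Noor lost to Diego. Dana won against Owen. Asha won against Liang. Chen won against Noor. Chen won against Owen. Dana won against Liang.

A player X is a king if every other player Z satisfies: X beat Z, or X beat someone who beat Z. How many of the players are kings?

3

Liang cannot reach Diego in two steps.
Diego reaches everyone (king).
Dana reaches everyone (king).
Noor cannot reach Diego in two steps.
Owen cannot reach Dana in two steps.
Chen cannot reach Liang, Diego in two steps.
Asha reaches everyone (king).
Kings: Diego, Dana, Asha — 3.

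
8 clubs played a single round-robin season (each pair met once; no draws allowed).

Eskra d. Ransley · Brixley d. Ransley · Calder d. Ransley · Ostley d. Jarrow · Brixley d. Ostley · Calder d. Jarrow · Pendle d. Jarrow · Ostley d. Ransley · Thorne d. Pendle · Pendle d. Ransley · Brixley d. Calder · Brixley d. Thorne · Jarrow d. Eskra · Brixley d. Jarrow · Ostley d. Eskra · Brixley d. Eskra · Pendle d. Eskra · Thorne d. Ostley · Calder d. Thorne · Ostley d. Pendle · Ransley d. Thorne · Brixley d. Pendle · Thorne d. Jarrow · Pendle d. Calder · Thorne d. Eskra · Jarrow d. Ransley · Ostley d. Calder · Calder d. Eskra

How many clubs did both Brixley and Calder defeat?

4

Brixley beat: Calder, Ostley, Pendle, Thorne, Eskra, Jarrow, Ransley.
Calder beat: Thorne, Eskra, Jarrow, Ransley.
Both beat: Thorne, Eskra, Jarrow, Ransley — 4.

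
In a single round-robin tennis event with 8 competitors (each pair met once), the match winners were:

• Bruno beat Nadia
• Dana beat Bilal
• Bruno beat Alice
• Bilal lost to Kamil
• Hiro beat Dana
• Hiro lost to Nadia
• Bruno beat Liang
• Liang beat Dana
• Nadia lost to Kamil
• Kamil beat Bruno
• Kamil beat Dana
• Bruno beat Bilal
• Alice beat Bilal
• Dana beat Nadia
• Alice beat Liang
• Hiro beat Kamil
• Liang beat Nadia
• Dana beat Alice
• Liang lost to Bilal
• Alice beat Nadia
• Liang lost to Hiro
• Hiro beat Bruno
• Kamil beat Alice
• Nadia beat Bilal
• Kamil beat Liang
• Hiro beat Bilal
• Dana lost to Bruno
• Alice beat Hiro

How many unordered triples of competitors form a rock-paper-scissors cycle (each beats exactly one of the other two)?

10

Win totals: Kamil 6, Bilal 1, Nadia 2, Bruno 5, Alice 4, Liang 2, Hiro 5, Dana 3.
A competitor with w wins dominates both others in C(w,2) triples; summing gives 15 + 0 + 1 + 10 + 6 + 1 + 10 + 3 = 46 transitive triples.
Total triples C(8,3) = 56, so cyclic triples = 56 − 46 = 10.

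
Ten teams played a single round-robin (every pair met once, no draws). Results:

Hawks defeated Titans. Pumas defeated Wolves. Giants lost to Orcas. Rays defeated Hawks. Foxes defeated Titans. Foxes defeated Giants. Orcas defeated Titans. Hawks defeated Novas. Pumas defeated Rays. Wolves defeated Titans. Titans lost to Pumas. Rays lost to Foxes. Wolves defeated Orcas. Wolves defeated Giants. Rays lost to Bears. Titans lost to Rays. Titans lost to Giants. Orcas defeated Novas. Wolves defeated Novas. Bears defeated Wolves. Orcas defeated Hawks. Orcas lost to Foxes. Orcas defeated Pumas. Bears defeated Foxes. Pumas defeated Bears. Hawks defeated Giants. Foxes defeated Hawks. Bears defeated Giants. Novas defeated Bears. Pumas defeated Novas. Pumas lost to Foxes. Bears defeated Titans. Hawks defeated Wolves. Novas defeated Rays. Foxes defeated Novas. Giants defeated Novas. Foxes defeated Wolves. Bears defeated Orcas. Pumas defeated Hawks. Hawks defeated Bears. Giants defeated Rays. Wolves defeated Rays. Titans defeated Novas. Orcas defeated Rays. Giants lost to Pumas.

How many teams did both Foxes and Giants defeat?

Foxes beat: Wolves, Novas, Pumas, Titans, Orcas, Rays, Hawks, Giants.
Giants beat: Novas, Titans, Rays.
Both beat: Novas, Titans, Rays — 3.

3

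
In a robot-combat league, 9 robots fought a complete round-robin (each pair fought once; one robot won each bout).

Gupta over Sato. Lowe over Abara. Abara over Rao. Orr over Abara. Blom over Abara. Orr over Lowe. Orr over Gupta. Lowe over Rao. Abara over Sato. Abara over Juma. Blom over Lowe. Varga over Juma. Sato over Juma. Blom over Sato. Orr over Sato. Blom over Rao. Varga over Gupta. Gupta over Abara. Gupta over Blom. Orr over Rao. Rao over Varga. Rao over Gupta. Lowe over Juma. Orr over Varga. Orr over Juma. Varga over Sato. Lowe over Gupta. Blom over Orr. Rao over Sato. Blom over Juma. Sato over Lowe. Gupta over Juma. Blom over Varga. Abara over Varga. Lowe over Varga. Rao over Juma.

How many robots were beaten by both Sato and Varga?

1

Sato beat: Juma, Lowe.
Varga beat: Sato, Gupta, Juma.
Both beat: Juma — 1.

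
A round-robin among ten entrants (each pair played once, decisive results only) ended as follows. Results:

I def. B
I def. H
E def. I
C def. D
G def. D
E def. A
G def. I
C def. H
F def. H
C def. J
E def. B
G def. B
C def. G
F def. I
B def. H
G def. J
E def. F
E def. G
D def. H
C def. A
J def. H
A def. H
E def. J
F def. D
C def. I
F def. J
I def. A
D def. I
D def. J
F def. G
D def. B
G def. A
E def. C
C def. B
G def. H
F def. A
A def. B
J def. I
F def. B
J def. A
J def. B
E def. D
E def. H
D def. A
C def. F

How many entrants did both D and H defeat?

0

D beat: A, B, H, I, J.
H beat: no one.
No one was beaten by both.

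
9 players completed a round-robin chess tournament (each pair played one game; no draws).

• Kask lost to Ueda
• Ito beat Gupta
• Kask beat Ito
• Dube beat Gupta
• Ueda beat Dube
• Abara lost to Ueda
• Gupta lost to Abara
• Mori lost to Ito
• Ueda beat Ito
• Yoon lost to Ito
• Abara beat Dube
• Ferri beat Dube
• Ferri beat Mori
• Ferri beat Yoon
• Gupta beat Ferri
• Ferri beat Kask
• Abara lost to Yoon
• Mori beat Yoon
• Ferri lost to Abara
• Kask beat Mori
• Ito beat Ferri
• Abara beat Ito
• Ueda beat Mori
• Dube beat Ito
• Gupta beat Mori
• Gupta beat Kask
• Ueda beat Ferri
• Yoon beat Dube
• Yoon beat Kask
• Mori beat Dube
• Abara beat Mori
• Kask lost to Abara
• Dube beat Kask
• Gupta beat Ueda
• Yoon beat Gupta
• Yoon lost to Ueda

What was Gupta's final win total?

4

Gupta's results: beat Ueda, Mori, Ferri, Kask; lost to Abara, Ito, Dube, Yoon.
That is 4 wins.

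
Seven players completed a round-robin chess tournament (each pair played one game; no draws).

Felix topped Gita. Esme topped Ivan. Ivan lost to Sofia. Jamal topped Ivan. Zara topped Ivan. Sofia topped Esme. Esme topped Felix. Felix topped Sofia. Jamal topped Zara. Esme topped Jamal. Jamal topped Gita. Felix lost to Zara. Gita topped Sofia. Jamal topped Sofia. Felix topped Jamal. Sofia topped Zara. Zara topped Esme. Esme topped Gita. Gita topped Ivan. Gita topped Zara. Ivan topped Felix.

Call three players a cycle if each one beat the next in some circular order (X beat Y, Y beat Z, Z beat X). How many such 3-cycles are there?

11

Win totals: Sofia 3, Gita 3, Esme 4, Zara 3, Felix 3, Jamal 4, Ivan 1.
A player with w wins dominates both others in C(w,2) triples; summing gives 3 + 3 + 6 + 3 + 3 + 6 + 0 = 24 transitive triples.
Total triples C(7,3) = 35, so cyclic triples = 35 − 24 = 11.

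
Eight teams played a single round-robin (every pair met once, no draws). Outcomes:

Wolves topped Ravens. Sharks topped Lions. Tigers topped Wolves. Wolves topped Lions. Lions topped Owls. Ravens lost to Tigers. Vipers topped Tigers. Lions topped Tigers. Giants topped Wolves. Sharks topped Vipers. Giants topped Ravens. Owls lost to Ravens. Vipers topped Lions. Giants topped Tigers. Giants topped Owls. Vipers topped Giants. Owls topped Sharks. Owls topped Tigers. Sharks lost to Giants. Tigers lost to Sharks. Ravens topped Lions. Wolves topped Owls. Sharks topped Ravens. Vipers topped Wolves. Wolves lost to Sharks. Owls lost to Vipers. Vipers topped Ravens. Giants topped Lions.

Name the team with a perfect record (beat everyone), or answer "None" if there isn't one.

Highest win total is Vipers with 6 (out of 7 possible).
Vipers lost to Sharks, so no team went undefeated.

None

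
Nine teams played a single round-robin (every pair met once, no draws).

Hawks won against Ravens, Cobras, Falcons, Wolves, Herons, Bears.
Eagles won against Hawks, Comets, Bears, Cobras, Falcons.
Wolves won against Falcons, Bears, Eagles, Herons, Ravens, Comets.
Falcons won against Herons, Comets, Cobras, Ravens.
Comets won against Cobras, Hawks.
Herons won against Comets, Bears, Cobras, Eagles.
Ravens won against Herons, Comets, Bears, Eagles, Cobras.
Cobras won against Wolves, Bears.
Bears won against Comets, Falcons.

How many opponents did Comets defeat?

Comets' results: beat Hawks, Cobras; lost to Ravens, Bears, Eagles, Herons, Wolves, Falcons.
That is 2 wins.

2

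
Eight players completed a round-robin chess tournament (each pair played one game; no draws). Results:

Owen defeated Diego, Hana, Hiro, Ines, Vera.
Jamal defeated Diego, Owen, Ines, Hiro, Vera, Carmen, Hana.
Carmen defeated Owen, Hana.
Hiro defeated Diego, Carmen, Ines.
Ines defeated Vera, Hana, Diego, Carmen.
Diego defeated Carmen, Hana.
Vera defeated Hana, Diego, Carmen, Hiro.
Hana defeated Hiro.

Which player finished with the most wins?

Jamal

Win totals: Jamal 7, Owen 5, Ines 4, Vera 4, Hana 1, Carmen 2, Hiro 3, Diego 2.
Jamal leads with 7 wins (next highest: 5).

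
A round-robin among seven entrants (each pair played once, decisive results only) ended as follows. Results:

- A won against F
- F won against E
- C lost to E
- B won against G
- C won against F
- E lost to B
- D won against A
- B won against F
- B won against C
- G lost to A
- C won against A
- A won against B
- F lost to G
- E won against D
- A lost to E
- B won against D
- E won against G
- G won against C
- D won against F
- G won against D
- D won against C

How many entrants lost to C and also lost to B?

C beat: A, F.
B beat: C, D, E, F, G.
Both beat: F — 1.

1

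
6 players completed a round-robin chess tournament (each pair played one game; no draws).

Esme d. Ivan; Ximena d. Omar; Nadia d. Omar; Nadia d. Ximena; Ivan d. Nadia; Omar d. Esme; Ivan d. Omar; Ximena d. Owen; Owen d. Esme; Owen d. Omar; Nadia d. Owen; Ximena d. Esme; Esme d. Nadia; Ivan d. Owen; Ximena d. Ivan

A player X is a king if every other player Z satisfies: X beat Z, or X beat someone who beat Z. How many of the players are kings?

Omar cannot reach Owen, Ximena in two steps.
Esme reaches everyone (king).
Owen cannot reach Ximena in two steps.
Ximena reaches everyone (king).
Ivan reaches everyone (king).
Nadia reaches everyone (king).
Kings: Esme, Ximena, Ivan, Nadia — 4.

4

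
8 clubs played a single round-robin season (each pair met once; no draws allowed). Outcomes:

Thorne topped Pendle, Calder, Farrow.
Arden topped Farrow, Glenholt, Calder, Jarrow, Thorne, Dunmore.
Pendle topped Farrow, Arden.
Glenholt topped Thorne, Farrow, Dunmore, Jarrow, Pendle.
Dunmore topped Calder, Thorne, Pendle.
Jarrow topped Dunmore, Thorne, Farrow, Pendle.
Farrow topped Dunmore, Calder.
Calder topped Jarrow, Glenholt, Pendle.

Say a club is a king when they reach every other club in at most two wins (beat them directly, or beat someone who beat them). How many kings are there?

6

Jarrow cannot reach Glenholt in two steps.
Pendle reaches everyone (king).
Dunmore reaches everyone (king).
Calder reaches everyone (king).
Farrow cannot reach Arden in two steps.
Thorne reaches everyone (king).
Arden reaches everyone (king).
Glenholt reaches everyone (king).
Kings: Pendle, Dunmore, Calder, Thorne, Arden, Glenholt — 6.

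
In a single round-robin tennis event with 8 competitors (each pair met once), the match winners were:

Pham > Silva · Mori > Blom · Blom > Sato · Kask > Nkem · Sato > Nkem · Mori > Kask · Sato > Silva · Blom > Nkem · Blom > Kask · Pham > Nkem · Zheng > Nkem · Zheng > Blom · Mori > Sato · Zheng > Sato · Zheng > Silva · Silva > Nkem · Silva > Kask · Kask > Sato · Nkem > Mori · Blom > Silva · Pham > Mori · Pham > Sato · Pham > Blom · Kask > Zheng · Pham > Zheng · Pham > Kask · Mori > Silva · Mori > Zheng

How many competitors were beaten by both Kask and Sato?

1

Kask beat: Nkem, Zheng, Sato.
Sato beat: Silva, Nkem.
Both beat: Nkem — 1.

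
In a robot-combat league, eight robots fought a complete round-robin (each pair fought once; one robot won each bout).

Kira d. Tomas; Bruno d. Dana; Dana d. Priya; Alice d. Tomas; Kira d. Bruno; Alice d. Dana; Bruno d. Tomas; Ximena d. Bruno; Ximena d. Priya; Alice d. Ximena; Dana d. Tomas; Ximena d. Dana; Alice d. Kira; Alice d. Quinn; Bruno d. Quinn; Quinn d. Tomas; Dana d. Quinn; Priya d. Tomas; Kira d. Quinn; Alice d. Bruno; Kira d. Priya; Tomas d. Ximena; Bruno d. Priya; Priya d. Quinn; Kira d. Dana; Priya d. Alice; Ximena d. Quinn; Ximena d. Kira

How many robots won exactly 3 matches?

2

Win totals: Alice 6, Quinn 1, Tomas 1, Kira 5, Ximena 5, Priya 3, Dana 3, Bruno 4.
Exactly 3: Priya, Dana — 2 robots.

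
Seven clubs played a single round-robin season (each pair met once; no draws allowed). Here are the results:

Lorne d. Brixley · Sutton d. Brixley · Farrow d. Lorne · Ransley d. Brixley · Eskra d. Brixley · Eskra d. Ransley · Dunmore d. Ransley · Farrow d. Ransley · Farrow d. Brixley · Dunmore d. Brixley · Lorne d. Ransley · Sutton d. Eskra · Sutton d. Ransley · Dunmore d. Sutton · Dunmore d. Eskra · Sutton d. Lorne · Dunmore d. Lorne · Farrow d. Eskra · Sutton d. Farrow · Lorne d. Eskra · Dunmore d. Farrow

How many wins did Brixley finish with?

0

Brixley's results: beat no one; lost to Eskra, Sutton, Farrow, Ransley, Dunmore, Lorne.
That is 0 wins.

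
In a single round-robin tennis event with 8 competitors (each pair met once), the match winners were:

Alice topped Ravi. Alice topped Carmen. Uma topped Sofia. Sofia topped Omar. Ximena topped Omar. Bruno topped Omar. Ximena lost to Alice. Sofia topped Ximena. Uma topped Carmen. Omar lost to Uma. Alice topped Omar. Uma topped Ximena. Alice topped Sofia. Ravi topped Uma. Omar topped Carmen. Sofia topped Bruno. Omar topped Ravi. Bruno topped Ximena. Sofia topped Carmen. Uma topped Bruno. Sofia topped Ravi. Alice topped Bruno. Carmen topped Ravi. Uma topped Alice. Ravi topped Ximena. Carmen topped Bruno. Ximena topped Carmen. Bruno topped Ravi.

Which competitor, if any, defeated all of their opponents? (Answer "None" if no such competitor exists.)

Highest win total is Uma with 6 (out of 7 possible).
Uma lost to Ravi, so no competitor went undefeated.

None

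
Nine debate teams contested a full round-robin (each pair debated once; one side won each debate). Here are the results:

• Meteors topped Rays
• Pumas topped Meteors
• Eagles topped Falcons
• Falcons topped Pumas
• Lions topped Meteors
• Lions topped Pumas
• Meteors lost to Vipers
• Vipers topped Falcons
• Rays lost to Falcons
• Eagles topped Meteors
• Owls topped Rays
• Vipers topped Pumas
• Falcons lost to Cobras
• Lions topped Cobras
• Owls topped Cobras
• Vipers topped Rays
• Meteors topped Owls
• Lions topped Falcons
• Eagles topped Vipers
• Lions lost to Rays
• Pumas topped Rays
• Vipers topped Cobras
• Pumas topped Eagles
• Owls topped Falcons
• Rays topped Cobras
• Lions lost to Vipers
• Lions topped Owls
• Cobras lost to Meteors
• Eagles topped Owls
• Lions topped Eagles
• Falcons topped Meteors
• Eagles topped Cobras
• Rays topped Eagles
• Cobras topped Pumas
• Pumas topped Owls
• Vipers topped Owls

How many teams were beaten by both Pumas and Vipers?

Pumas beat: Meteors, Rays, Eagles, Owls.
Vipers beat: Meteors, Lions, Cobras, Pumas, Rays, Falcons, Owls.
Both beat: Meteors, Rays, Owls — 3.

3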